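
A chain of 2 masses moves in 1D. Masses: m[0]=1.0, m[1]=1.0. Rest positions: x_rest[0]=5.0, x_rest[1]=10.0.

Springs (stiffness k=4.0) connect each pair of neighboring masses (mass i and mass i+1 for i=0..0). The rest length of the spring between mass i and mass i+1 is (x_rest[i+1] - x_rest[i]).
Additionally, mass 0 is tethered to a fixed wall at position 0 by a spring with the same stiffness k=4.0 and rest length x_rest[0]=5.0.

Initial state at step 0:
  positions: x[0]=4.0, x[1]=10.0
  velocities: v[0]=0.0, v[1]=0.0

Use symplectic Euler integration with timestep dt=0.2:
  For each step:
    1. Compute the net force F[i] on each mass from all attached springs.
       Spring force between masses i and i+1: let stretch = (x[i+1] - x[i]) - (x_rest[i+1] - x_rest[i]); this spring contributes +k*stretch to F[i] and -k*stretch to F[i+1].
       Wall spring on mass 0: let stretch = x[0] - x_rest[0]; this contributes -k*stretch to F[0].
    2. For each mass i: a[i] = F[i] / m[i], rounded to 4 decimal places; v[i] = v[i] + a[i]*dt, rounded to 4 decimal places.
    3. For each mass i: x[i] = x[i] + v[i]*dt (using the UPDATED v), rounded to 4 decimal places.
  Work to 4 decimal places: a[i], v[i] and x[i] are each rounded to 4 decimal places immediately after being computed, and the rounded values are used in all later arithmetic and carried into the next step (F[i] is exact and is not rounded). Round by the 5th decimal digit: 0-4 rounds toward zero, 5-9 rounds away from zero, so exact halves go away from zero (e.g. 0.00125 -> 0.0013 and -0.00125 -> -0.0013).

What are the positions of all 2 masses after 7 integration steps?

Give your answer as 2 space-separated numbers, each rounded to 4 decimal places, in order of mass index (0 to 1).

Step 0: x=[4.0000 10.0000] v=[0.0000 0.0000]
Step 1: x=[4.3200 9.8400] v=[1.6000 -0.8000]
Step 2: x=[4.8320 9.5968] v=[2.5600 -1.2160]
Step 3: x=[5.3332 9.3912] v=[2.5062 -1.0278]
Step 4: x=[5.6304 9.3364] v=[1.4860 -0.2742]
Step 5: x=[5.6197 9.4886] v=[-0.0535 0.7610]
Step 6: x=[5.3289 9.8218] v=[-1.4541 1.6659]
Step 7: x=[4.9043 10.2361] v=[-2.1229 2.0716]

Answer: 4.9043 10.2361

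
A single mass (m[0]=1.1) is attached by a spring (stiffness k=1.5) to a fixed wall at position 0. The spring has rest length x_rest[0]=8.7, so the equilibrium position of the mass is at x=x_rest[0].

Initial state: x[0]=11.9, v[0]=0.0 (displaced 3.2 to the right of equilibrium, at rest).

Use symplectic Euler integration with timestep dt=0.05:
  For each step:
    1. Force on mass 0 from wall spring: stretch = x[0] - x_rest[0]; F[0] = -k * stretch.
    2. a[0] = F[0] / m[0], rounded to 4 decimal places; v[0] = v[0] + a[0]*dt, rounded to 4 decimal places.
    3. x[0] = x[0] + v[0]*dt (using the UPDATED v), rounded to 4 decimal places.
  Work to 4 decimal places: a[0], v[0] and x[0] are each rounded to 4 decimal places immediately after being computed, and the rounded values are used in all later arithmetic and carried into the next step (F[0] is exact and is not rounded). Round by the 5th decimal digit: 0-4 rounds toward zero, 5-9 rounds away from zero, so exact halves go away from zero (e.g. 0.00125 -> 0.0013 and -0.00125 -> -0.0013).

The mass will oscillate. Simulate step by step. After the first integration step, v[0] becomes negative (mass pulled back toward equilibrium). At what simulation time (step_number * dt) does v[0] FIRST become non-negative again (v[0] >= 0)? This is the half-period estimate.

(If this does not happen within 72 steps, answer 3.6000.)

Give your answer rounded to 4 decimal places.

Answer: 2.7000

Derivation:
Step 0: x=[11.9000] v=[0.0000]
Step 1: x=[11.8891] v=[-0.2182]
Step 2: x=[11.8673] v=[-0.4356]
Step 3: x=[11.8347] v=[-0.6516]
Step 4: x=[11.7914] v=[-0.8653]
Step 5: x=[11.7376] v=[-1.0761]
Step 6: x=[11.6734] v=[-1.2832]
Step 7: x=[11.5991] v=[-1.4859]
Step 8: x=[11.5149] v=[-1.6836]
Step 9: x=[11.4211] v=[-1.8755]
Step 10: x=[11.3181] v=[-2.0610]
Step 11: x=[11.2061] v=[-2.2395]
Step 12: x=[11.0856] v=[-2.4104]
Step 13: x=[10.9569] v=[-2.5731]
Step 14: x=[10.8206] v=[-2.7270]
Step 15: x=[10.6770] v=[-2.8716]
Step 16: x=[10.5267] v=[-3.0064]
Step 17: x=[10.3702] v=[-3.1310]
Step 18: x=[10.2080] v=[-3.2449]
Step 19: x=[10.0406] v=[-3.3477]
Step 20: x=[9.8686] v=[-3.4391]
Step 21: x=[9.6927] v=[-3.5188]
Step 22: x=[9.5134] v=[-3.5865]
Step 23: x=[9.3313] v=[-3.6420]
Step 24: x=[9.1471] v=[-3.6850]
Step 25: x=[8.9613] v=[-3.7155]
Step 26: x=[8.7746] v=[-3.7333]
Step 27: x=[8.5877] v=[-3.7384]
Step 28: x=[8.4012] v=[-3.7307]
Step 29: x=[8.2157] v=[-3.7103]
Step 30: x=[8.0318] v=[-3.6773]
Step 31: x=[7.8502] v=[-3.6317]
Step 32: x=[7.6715] v=[-3.5738]
Step 33: x=[7.4963] v=[-3.5037]
Step 34: x=[7.3252] v=[-3.4216]
Step 35: x=[7.1588] v=[-3.3279]
Step 36: x=[6.9977] v=[-3.2228]
Step 37: x=[6.8424] v=[-3.1067]
Step 38: x=[6.6934] v=[-2.9800]
Step 39: x=[6.5512] v=[-2.8432]
Step 40: x=[6.4164] v=[-2.6967]
Step 41: x=[6.2894] v=[-2.5410]
Step 42: x=[6.1706] v=[-2.3766]
Step 43: x=[6.0604] v=[-2.2041]
Step 44: x=[5.9592] v=[-2.0241]
Step 45: x=[5.8673] v=[-1.8372]
Step 46: x=[5.7851] v=[-1.6441]
Step 47: x=[5.7128] v=[-1.4454]
Step 48: x=[5.6507] v=[-1.2417]
Step 49: x=[5.5990] v=[-1.0338]
Step 50: x=[5.5579] v=[-0.8224]
Step 51: x=[5.5275] v=[-0.6082]
Step 52: x=[5.5079] v=[-0.3919]
Step 53: x=[5.4992] v=[-0.1743]
Step 54: x=[5.5014] v=[0.0439]
First v>=0 after going negative at step 54, time=2.7000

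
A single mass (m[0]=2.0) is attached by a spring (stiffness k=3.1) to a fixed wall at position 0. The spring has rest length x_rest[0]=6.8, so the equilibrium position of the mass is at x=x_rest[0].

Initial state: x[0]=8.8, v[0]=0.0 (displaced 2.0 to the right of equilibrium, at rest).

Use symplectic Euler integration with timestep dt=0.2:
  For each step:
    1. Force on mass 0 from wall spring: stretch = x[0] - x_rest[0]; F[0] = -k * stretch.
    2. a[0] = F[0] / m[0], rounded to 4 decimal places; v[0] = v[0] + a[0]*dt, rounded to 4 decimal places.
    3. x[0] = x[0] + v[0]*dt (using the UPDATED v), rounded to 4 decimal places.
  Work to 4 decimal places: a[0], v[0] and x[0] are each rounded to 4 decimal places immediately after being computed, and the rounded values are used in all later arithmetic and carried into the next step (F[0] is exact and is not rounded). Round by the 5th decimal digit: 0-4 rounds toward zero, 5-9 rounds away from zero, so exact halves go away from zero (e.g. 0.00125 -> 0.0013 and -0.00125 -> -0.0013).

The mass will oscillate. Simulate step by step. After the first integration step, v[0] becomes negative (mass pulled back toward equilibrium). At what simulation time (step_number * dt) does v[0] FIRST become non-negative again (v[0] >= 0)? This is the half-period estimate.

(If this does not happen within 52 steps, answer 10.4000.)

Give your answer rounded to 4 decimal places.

Step 0: x=[8.8000] v=[0.0000]
Step 1: x=[8.6760] v=[-0.6200]
Step 2: x=[8.4357] v=[-1.2016]
Step 3: x=[8.0940] v=[-1.7087]
Step 4: x=[7.6720] v=[-2.1098]
Step 5: x=[7.1960] v=[-2.3801]
Step 6: x=[6.6954] v=[-2.5029]
Step 7: x=[6.2013] v=[-2.4705]
Step 8: x=[5.7443] v=[-2.2849]
Step 9: x=[5.3528] v=[-1.9576]
Step 10: x=[5.0510] v=[-1.5090]
Step 11: x=[4.8576] v=[-0.9668]
Step 12: x=[4.7847] v=[-0.3647]
Step 13: x=[4.8367] v=[0.2600]
First v>=0 after going negative at step 13, time=2.6000

Answer: 2.6000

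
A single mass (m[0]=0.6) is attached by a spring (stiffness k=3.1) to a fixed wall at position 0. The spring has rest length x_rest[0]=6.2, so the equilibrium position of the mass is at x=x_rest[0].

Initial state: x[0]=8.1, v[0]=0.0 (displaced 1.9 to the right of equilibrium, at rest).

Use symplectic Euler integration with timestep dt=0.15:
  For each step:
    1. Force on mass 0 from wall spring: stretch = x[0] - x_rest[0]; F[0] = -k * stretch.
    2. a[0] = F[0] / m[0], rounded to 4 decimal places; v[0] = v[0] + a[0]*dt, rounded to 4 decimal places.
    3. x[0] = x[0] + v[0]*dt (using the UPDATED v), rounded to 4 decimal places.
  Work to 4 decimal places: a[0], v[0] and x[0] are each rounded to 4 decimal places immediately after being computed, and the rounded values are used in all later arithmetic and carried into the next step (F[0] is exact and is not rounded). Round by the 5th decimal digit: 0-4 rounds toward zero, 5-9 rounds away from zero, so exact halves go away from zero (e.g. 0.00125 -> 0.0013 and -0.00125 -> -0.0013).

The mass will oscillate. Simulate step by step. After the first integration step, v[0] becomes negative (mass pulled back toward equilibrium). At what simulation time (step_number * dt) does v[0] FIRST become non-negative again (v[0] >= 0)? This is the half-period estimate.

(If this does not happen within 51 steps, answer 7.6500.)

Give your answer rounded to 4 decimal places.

Answer: 1.5000

Derivation:
Step 0: x=[8.1000] v=[0.0000]
Step 1: x=[7.8791] v=[-1.4725]
Step 2: x=[7.4630] v=[-2.7738]
Step 3: x=[6.9001] v=[-3.7526]
Step 4: x=[6.2558] v=[-4.2952]
Step 5: x=[5.6050] v=[-4.3384]
Step 6: x=[5.0234] v=[-3.8773]
Step 7: x=[4.5786] v=[-2.9654]
Step 8: x=[4.3223] v=[-1.7088]
Step 9: x=[4.2843] v=[-0.2536]
Step 10: x=[4.4690] v=[1.2311]
First v>=0 after going negative at step 10, time=1.5000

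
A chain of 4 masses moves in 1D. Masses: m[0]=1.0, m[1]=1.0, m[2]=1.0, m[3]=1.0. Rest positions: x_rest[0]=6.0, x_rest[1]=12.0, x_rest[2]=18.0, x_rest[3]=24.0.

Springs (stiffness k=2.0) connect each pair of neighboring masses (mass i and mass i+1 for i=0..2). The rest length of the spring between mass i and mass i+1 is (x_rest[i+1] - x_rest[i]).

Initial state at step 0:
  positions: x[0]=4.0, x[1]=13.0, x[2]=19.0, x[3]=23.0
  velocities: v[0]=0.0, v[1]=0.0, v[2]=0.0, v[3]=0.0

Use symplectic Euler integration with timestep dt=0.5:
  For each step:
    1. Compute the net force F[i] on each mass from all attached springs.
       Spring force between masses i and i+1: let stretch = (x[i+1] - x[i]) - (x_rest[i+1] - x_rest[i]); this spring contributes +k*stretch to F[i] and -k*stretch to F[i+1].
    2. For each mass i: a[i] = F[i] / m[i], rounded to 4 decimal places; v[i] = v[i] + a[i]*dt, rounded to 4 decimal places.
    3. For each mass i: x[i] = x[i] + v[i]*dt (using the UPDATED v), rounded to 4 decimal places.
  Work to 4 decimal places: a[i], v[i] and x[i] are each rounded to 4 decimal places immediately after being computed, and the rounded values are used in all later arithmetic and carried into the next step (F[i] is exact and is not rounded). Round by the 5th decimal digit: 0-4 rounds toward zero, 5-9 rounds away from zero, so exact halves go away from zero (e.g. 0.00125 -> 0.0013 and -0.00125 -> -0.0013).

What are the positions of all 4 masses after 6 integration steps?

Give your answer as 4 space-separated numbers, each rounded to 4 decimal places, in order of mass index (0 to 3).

Step 0: x=[4.0000 13.0000 19.0000 23.0000] v=[0.0000 0.0000 0.0000 0.0000]
Step 1: x=[5.5000 11.5000 18.0000 24.0000] v=[3.0000 -3.0000 -2.0000 2.0000]
Step 2: x=[7.0000 10.2500 16.7500 25.0000] v=[3.0000 -2.5000 -2.5000 2.0000]
Step 3: x=[7.1250 10.6250 16.3750 24.8750] v=[0.2500 0.7500 -0.7500 -0.2500]
Step 4: x=[6.0000 12.1250 17.3750 23.5000] v=[-2.2500 3.0000 2.0000 -2.7500]
Step 5: x=[4.9375 13.1875 18.8125 22.0625] v=[-2.1250 2.1250 2.8750 -2.8750]
Step 6: x=[5.0000 12.9375 19.0625 22.0000] v=[0.1250 -0.5000 0.5000 -0.1250]

Answer: 5.0000 12.9375 19.0625 22.0000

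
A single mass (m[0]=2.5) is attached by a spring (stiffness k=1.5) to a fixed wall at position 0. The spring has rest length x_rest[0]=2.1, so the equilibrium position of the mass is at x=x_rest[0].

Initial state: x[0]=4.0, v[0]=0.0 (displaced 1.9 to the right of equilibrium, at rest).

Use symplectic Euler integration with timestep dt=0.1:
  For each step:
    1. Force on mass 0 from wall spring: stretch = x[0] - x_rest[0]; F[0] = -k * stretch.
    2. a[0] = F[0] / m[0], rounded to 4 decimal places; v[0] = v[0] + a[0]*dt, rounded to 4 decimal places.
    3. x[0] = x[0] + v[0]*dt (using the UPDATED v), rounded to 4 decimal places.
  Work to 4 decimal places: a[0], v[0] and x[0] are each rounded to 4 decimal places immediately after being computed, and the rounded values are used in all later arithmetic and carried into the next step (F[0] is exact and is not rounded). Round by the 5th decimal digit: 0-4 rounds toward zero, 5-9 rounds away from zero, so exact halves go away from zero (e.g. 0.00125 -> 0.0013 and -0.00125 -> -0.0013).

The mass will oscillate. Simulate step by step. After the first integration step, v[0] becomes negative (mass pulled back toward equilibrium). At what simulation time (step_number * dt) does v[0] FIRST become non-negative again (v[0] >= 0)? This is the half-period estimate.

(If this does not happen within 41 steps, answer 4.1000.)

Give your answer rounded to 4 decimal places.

Answer: 4.1000

Derivation:
Step 0: x=[4.0000] v=[0.0000]
Step 1: x=[3.9886] v=[-0.1140]
Step 2: x=[3.9659] v=[-0.2273]
Step 3: x=[3.9320] v=[-0.3393]
Step 4: x=[3.8871] v=[-0.4492]
Step 5: x=[3.8315] v=[-0.5564]
Step 6: x=[3.7655] v=[-0.6603]
Step 7: x=[3.6895] v=[-0.7602]
Step 8: x=[3.6039] v=[-0.8556]
Step 9: x=[3.5093] v=[-0.9458]
Step 10: x=[3.4063] v=[-1.0304]
Step 11: x=[3.2954] v=[-1.1088]
Step 12: x=[3.1774] v=[-1.1805]
Step 13: x=[3.0529] v=[-1.2451]
Step 14: x=[2.9227] v=[-1.3023]
Step 15: x=[2.7875] v=[-1.3517]
Step 16: x=[2.6482] v=[-1.3930]
Step 17: x=[2.5056] v=[-1.4259]
Step 18: x=[2.3606] v=[-1.4502]
Step 19: x=[2.2140] v=[-1.4658]
Step 20: x=[2.0667] v=[-1.4726]
Step 21: x=[1.9196] v=[-1.4706]
Step 22: x=[1.7736] v=[-1.4598]
Step 23: x=[1.6296] v=[-1.4402]
Step 24: x=[1.4884] v=[-1.4120]
Step 25: x=[1.3509] v=[-1.3753]
Step 26: x=[1.2179] v=[-1.3304]
Step 27: x=[1.0902] v=[-1.2775]
Step 28: x=[0.9685] v=[-1.2169]
Step 29: x=[0.8536] v=[-1.1490]
Step 30: x=[0.7462] v=[-1.0742]
Step 31: x=[0.6469] v=[-0.9930]
Step 32: x=[0.5563] v=[-0.9058]
Step 33: x=[0.4750] v=[-0.8132]
Step 34: x=[0.4034] v=[-0.7157]
Step 35: x=[0.3420] v=[-0.6139]
Step 36: x=[0.2912] v=[-0.5084]
Step 37: x=[0.2512] v=[-0.3999]
Step 38: x=[0.2223] v=[-0.2890]
Step 39: x=[0.2047] v=[-0.1763]
Step 40: x=[0.1984] v=[-0.0626]
Step 41: x=[0.2036] v=[0.0515]
First v>=0 after going negative at step 41, time=4.1000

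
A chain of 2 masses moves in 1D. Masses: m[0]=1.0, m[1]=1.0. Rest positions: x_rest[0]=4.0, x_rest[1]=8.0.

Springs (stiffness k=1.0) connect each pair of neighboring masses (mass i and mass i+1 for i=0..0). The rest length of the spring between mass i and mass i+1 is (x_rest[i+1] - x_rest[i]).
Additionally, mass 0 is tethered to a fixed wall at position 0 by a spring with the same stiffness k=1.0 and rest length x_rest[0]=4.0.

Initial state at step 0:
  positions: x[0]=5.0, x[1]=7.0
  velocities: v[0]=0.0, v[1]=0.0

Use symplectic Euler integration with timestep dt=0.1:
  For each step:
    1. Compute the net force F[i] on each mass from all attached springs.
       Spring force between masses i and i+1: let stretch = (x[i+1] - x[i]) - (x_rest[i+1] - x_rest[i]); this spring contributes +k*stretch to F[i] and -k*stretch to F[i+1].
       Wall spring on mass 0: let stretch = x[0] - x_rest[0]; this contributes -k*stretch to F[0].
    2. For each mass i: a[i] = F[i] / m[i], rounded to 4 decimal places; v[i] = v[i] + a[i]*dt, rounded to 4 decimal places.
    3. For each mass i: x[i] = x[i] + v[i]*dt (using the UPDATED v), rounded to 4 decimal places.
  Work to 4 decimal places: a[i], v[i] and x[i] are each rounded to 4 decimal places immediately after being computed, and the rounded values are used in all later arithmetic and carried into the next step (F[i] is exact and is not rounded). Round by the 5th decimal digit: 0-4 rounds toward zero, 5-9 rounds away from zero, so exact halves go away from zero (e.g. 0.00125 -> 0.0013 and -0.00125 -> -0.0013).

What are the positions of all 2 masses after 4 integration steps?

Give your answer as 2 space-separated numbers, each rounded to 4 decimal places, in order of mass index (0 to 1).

Step 0: x=[5.0000 7.0000] v=[0.0000 0.0000]
Step 1: x=[4.9700 7.0200] v=[-0.3000 0.2000]
Step 2: x=[4.9108 7.0595] v=[-0.5920 0.3950]
Step 3: x=[4.8240 7.1175] v=[-0.8682 0.5801]
Step 4: x=[4.7119 7.1926] v=[-1.1213 0.7508]

Answer: 4.7119 7.1926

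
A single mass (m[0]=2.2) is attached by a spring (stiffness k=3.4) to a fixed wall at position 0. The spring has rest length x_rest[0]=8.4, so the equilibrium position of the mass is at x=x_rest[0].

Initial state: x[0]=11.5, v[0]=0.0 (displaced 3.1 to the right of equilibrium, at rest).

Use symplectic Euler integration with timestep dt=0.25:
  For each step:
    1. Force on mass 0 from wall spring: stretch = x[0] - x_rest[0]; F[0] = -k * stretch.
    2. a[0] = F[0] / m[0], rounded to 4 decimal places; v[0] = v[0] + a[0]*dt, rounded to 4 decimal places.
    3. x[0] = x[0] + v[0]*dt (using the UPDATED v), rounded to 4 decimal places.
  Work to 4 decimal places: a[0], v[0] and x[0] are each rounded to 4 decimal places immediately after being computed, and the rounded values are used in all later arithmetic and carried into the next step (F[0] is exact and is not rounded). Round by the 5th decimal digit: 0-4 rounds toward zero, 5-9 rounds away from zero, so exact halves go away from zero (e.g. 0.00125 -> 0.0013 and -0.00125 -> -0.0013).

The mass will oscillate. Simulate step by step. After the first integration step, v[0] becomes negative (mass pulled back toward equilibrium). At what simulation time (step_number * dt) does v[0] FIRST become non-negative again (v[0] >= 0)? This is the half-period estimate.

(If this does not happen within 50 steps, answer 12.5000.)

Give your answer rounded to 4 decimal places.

Step 0: x=[11.5000] v=[0.0000]
Step 1: x=[11.2006] v=[-1.1977]
Step 2: x=[10.6307] v=[-2.2798]
Step 3: x=[9.8453] v=[-3.1417]
Step 4: x=[8.9203] v=[-3.7001]
Step 5: x=[7.9450] v=[-3.9011]
Step 6: x=[7.0137] v=[-3.7253]
Step 7: x=[6.2163] v=[-3.1897]
Step 8: x=[5.6298] v=[-2.3460]
Step 9: x=[5.3109] v=[-1.2757]
Step 10: x=[5.2904] v=[-0.0822]
Step 11: x=[5.5702] v=[1.1192]
First v>=0 after going negative at step 11, time=2.7500

Answer: 2.7500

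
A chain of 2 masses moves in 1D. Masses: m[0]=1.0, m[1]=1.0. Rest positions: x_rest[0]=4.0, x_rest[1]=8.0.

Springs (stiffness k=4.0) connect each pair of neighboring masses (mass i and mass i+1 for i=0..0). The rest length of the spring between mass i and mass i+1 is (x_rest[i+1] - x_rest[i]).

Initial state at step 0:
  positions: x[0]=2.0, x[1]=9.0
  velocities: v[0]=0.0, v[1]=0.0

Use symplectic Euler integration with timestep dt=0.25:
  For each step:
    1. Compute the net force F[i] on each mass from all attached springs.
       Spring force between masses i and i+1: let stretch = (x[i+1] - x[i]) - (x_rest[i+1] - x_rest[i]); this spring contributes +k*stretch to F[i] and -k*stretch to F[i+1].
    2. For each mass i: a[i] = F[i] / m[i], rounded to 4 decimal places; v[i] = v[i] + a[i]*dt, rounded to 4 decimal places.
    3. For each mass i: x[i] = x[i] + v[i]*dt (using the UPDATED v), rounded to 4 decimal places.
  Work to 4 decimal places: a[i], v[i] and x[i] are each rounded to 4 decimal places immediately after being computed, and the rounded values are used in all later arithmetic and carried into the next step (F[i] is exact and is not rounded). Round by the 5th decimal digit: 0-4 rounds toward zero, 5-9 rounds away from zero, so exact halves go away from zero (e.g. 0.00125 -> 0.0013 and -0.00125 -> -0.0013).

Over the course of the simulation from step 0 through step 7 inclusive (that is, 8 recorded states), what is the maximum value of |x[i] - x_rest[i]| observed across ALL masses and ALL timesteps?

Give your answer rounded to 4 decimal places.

Answer: 2.0937

Derivation:
Step 0: x=[2.0000 9.0000] v=[0.0000 0.0000]
Step 1: x=[2.7500 8.2500] v=[3.0000 -3.0000]
Step 2: x=[3.8750 7.1250] v=[4.5000 -4.5000]
Step 3: x=[4.8125 6.1875] v=[3.7500 -3.7500]
Step 4: x=[5.0938 5.9063] v=[1.1250 -1.1250]
Step 5: x=[4.5782 6.4219] v=[-2.0625 2.0625]
Step 6: x=[3.5235 7.4766] v=[-4.2188 4.2188]
Step 7: x=[2.4571 8.5430] v=[-4.2657 4.2657]
Max displacement = 2.0937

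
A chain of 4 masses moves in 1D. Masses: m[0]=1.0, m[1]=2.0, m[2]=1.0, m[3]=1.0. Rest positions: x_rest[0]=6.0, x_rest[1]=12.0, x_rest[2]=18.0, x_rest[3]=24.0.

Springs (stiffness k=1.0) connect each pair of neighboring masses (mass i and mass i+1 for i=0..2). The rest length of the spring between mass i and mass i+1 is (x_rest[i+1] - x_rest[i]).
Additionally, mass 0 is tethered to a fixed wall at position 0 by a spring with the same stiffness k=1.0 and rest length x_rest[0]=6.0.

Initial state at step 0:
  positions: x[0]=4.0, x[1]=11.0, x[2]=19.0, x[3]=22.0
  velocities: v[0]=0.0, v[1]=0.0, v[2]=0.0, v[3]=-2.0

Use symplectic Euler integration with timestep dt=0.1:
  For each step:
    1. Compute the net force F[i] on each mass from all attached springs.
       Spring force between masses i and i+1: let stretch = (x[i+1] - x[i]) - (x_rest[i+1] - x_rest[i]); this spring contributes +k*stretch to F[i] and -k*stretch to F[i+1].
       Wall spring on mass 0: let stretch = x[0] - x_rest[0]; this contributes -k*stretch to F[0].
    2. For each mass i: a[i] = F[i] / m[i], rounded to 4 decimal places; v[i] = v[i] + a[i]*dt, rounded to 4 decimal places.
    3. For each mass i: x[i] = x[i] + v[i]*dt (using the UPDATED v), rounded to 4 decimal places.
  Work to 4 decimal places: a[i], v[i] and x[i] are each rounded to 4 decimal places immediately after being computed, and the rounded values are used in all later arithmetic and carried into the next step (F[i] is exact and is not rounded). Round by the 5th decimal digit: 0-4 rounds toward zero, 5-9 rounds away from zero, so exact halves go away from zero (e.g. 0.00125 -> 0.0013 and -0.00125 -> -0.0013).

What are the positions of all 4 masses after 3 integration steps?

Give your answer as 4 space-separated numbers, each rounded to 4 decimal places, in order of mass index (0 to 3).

Step 0: x=[4.0000 11.0000 19.0000 22.0000] v=[0.0000 0.0000 0.0000 -2.0000]
Step 1: x=[4.0300 11.0050 18.9500 21.8300] v=[0.3000 0.0500 -0.5000 -1.7000]
Step 2: x=[4.0895 11.0149 18.8494 21.6912] v=[0.5945 0.0985 -1.0065 -1.3880]
Step 3: x=[4.1773 11.0293 18.6988 21.5840] v=[0.8781 0.1440 -1.5058 -1.0722]

Answer: 4.1773 11.0293 18.6988 21.5840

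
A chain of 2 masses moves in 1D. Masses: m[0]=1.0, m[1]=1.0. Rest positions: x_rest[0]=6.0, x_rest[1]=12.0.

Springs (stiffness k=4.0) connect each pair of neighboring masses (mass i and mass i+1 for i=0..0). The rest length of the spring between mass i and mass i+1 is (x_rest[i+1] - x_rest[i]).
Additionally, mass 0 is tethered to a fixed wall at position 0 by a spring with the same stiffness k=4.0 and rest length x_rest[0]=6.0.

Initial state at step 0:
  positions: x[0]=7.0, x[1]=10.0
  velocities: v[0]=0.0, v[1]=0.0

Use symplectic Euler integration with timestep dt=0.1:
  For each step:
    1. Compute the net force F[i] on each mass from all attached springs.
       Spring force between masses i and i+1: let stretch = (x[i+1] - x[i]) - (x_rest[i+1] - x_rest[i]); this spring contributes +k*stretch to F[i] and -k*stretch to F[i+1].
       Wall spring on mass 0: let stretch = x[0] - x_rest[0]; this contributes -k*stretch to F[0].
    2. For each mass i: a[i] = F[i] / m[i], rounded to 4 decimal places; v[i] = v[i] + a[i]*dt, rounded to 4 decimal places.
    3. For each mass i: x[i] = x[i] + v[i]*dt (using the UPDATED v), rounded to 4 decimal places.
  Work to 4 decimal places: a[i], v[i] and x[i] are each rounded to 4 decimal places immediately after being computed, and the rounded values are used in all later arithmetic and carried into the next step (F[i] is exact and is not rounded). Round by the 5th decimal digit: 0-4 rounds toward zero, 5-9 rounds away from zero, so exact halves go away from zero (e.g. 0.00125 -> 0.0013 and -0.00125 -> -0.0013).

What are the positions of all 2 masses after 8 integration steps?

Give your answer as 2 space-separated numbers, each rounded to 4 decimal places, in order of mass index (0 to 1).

Answer: 4.1693 12.4442

Derivation:
Step 0: x=[7.0000 10.0000] v=[0.0000 0.0000]
Step 1: x=[6.8400 10.1200] v=[-1.6000 1.2000]
Step 2: x=[6.5376 10.3488] v=[-3.0240 2.2880]
Step 3: x=[6.1261 10.6652] v=[-4.1146 3.1635]
Step 4: x=[5.6512 11.0400] v=[-4.7494 3.7479]
Step 5: x=[5.1658 11.4392] v=[-4.8544 3.9924]
Step 6: x=[4.7247 11.8275] v=[-4.4114 3.8830]
Step 7: x=[4.3787 12.1717] v=[-3.4602 3.4419]
Step 8: x=[4.1693 12.4442] v=[-2.0945 2.7247]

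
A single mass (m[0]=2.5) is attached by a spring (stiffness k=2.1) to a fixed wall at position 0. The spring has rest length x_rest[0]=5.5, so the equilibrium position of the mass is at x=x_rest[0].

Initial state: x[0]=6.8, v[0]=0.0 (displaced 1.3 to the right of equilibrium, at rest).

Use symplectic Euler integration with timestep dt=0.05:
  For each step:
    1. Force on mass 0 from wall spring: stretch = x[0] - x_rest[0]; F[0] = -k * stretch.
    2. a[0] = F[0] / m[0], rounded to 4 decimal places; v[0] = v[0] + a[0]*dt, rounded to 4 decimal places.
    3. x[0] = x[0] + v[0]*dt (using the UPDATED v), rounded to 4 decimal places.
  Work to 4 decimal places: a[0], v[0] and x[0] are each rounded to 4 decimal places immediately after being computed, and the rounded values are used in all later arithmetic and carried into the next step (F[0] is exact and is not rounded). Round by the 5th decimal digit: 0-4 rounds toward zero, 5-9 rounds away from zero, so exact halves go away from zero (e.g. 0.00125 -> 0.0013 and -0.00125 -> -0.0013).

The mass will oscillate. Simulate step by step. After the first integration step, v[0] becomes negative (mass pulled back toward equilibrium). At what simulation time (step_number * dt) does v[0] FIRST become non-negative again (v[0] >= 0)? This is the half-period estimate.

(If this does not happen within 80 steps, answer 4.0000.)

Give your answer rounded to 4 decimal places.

Answer: 3.4500

Derivation:
Step 0: x=[6.8000] v=[0.0000]
Step 1: x=[6.7973] v=[-0.0546]
Step 2: x=[6.7918] v=[-0.1091]
Step 3: x=[6.7836] v=[-0.1634]
Step 4: x=[6.7727] v=[-0.2173]
Step 5: x=[6.7592] v=[-0.2708]
Step 6: x=[6.7430] v=[-0.3237]
Step 7: x=[6.7242] v=[-0.3759]
Step 8: x=[6.7028] v=[-0.4273]
Step 9: x=[6.6789] v=[-0.4778]
Step 10: x=[6.6525] v=[-0.5273]
Step 11: x=[6.6237] v=[-0.5757]
Step 12: x=[6.5926] v=[-0.6229]
Step 13: x=[6.5592] v=[-0.6688]
Step 14: x=[6.5235] v=[-0.7133]
Step 15: x=[6.4857] v=[-0.7563]
Step 16: x=[6.4458] v=[-0.7977]
Step 17: x=[6.4039] v=[-0.8374]
Step 18: x=[6.3601] v=[-0.8754]
Step 19: x=[6.3145] v=[-0.9115]
Step 20: x=[6.2672] v=[-0.9457]
Step 21: x=[6.2183] v=[-0.9779]
Step 22: x=[6.1679] v=[-1.0081]
Step 23: x=[6.1161] v=[-1.0362]
Step 24: x=[6.0630] v=[-1.0621]
Step 25: x=[6.0087] v=[-1.0857]
Step 26: x=[5.9533] v=[-1.1071]
Step 27: x=[5.8970] v=[-1.1261]
Step 28: x=[5.8399] v=[-1.1428]
Step 29: x=[5.7820] v=[-1.1571]
Step 30: x=[5.7236] v=[-1.1689]
Step 31: x=[5.6647] v=[-1.1783]
Step 32: x=[5.6054] v=[-1.1852]
Step 33: x=[5.5459] v=[-1.1896]
Step 34: x=[5.4863] v=[-1.1915]
Step 35: x=[5.4268] v=[-1.1909]
Step 36: x=[5.3674] v=[-1.1878]
Step 37: x=[5.3083] v=[-1.1822]
Step 38: x=[5.2496] v=[-1.1742]
Step 39: x=[5.1914] v=[-1.1637]
Step 40: x=[5.1339] v=[-1.1507]
Step 41: x=[5.0771] v=[-1.1353]
Step 42: x=[5.0212] v=[-1.1175]
Step 43: x=[4.9663] v=[-1.0974]
Step 44: x=[4.9126] v=[-1.0750]
Step 45: x=[4.8601] v=[-1.0503]
Step 46: x=[4.8089] v=[-1.0234]
Step 47: x=[4.7592] v=[-0.9944]
Step 48: x=[4.7110] v=[-0.9633]
Step 49: x=[4.6645] v=[-0.9302]
Step 50: x=[4.6197] v=[-0.8951]
Step 51: x=[4.5768] v=[-0.8581]
Step 52: x=[4.5358] v=[-0.8193]
Step 53: x=[4.4969] v=[-0.7788]
Step 54: x=[4.4601] v=[-0.7367]
Step 55: x=[4.4255] v=[-0.6930]
Step 56: x=[4.3931] v=[-0.6479]
Step 57: x=[4.3630] v=[-0.6014]
Step 58: x=[4.3353] v=[-0.5536]
Step 59: x=[4.3101] v=[-0.5047]
Step 60: x=[4.2874] v=[-0.4547]
Step 61: x=[4.2672] v=[-0.4038]
Step 62: x=[4.2496] v=[-0.3520]
Step 63: x=[4.2346] v=[-0.2995]
Step 64: x=[4.2223] v=[-0.2464]
Step 65: x=[4.2127] v=[-0.1927]
Step 66: x=[4.2058] v=[-0.1386]
Step 67: x=[4.2016] v=[-0.0842]
Step 68: x=[4.2001] v=[-0.0297]
Step 69: x=[4.2013] v=[0.0249]
First v>=0 after going negative at step 69, time=3.4500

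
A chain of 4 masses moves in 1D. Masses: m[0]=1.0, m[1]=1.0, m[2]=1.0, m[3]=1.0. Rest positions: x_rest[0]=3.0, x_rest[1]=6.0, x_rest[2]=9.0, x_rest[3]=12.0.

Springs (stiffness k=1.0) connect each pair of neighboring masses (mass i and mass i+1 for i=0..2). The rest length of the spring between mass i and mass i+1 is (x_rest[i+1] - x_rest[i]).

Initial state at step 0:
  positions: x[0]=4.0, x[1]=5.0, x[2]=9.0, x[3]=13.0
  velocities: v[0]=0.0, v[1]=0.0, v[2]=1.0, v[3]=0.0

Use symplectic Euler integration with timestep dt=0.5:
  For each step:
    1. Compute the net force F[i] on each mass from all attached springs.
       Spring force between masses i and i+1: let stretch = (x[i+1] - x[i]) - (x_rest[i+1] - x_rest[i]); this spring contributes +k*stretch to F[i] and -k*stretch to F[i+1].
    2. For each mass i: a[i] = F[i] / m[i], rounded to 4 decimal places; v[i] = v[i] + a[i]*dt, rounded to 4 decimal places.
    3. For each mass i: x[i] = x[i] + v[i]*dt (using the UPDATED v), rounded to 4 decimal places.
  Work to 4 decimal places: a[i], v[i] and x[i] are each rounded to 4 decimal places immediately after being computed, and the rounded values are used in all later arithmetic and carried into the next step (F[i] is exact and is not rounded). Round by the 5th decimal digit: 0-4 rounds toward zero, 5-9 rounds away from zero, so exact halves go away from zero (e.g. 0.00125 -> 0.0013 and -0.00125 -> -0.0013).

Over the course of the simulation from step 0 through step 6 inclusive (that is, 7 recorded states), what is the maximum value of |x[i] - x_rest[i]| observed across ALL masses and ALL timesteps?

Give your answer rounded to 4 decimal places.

Step 0: x=[4.0000 5.0000 9.0000 13.0000] v=[0.0000 0.0000 1.0000 0.0000]
Step 1: x=[3.5000 5.7500 9.5000 12.7500] v=[-1.0000 1.5000 1.0000 -0.5000]
Step 2: x=[2.8125 6.8750 9.8750 12.4375] v=[-1.3750 2.2500 0.7500 -0.6250]
Step 3: x=[2.3906 7.7344 10.1407 12.2344] v=[-0.8438 1.7188 0.5313 -0.4063]
Step 4: x=[2.5547 7.8595 10.3282 12.2579] v=[0.3281 0.2501 0.3750 0.0469]
Step 5: x=[3.2950 7.2755 10.3810 12.5490] v=[1.4805 -1.1680 0.1055 0.5821]
Step 6: x=[4.2804 6.4728 10.1994 13.0481] v=[1.9708 -1.6055 -0.3633 0.9981]
Max displacement = 1.8595

Answer: 1.8595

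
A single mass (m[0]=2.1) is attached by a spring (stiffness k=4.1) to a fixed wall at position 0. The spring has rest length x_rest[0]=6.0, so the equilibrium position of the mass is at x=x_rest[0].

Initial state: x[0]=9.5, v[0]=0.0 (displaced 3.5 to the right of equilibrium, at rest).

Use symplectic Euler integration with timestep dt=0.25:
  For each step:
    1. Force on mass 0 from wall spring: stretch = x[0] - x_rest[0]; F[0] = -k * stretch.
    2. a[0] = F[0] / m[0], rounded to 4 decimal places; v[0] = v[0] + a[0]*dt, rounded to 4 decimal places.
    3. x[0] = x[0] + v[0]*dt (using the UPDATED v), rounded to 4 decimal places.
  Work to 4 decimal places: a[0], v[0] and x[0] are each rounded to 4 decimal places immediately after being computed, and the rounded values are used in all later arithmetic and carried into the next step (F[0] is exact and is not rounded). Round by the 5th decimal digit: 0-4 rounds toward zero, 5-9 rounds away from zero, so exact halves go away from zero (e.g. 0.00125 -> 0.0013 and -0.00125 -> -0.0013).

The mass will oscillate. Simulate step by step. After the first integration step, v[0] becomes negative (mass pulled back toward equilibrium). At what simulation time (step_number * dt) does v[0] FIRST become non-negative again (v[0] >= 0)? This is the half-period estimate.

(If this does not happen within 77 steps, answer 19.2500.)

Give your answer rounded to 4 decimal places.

Answer: 2.2500

Derivation:
Step 0: x=[9.5000] v=[0.0000]
Step 1: x=[9.0729] v=[-1.7083]
Step 2: x=[8.2709] v=[-3.2082]
Step 3: x=[7.1918] v=[-4.3166]
Step 4: x=[5.9672] v=[-4.8983]
Step 5: x=[4.7466] v=[-4.8823]
Step 6: x=[3.6790] v=[-4.2705]
Step 7: x=[2.8946] v=[-3.1376]
Step 8: x=[2.4891] v=[-1.6219]
Step 9: x=[2.5121] v=[0.0918]
First v>=0 after going negative at step 9, time=2.2500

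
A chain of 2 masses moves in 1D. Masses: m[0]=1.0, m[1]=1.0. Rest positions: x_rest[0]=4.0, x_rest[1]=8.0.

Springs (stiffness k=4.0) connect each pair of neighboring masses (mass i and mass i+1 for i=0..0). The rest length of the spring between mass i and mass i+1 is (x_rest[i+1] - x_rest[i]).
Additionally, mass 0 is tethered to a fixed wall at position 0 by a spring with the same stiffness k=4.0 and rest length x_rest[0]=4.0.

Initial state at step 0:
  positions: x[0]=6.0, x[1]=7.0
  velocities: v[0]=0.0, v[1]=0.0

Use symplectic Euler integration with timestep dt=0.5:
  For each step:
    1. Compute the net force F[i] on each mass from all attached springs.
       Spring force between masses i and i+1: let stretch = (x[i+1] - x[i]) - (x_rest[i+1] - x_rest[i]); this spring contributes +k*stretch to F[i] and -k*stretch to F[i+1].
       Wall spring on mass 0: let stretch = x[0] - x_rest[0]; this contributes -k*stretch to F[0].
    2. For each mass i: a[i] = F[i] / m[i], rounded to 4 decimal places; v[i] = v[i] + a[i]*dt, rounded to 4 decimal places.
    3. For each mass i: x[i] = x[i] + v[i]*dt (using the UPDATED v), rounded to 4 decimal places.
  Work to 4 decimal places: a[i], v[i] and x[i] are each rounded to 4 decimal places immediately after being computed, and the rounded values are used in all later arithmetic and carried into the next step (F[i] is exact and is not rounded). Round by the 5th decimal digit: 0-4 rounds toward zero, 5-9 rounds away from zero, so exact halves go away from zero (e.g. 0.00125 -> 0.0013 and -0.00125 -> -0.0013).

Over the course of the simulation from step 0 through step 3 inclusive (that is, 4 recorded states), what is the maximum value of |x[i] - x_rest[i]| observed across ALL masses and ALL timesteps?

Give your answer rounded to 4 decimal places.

Answer: 3.0000

Derivation:
Step 0: x=[6.0000 7.0000] v=[0.0000 0.0000]
Step 1: x=[1.0000 10.0000] v=[-10.0000 6.0000]
Step 2: x=[4.0000 8.0000] v=[6.0000 -4.0000]
Step 3: x=[7.0000 6.0000] v=[6.0000 -4.0000]
Max displacement = 3.0000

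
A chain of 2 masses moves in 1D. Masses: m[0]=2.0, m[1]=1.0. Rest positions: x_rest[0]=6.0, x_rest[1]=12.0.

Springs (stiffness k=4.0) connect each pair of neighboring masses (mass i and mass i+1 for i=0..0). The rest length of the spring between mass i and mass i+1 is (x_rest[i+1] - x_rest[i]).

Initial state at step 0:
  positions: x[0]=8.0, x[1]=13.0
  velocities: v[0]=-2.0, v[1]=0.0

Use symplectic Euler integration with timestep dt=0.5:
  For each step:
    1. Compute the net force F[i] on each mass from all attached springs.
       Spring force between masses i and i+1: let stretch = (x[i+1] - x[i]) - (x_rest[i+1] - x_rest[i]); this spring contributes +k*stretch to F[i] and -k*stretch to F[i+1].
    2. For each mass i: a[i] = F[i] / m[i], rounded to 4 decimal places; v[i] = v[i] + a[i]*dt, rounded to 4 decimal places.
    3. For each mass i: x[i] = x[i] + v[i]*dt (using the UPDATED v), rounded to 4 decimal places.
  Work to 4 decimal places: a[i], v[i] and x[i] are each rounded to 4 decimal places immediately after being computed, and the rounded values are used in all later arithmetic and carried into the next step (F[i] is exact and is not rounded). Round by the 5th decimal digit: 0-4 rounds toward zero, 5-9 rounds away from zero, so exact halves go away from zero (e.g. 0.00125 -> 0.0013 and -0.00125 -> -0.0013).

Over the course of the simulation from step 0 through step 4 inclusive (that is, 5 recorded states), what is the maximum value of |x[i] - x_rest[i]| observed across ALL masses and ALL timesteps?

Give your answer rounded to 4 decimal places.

Step 0: x=[8.0000 13.0000] v=[-2.0000 0.0000]
Step 1: x=[6.5000 14.0000] v=[-3.0000 2.0000]
Step 2: x=[5.7500 13.5000] v=[-1.5000 -1.0000]
Step 3: x=[5.8750 11.2500] v=[0.2500 -4.5000]
Step 4: x=[5.6875 9.6250] v=[-0.3750 -3.2500]
Max displacement = 2.3750

Answer: 2.3750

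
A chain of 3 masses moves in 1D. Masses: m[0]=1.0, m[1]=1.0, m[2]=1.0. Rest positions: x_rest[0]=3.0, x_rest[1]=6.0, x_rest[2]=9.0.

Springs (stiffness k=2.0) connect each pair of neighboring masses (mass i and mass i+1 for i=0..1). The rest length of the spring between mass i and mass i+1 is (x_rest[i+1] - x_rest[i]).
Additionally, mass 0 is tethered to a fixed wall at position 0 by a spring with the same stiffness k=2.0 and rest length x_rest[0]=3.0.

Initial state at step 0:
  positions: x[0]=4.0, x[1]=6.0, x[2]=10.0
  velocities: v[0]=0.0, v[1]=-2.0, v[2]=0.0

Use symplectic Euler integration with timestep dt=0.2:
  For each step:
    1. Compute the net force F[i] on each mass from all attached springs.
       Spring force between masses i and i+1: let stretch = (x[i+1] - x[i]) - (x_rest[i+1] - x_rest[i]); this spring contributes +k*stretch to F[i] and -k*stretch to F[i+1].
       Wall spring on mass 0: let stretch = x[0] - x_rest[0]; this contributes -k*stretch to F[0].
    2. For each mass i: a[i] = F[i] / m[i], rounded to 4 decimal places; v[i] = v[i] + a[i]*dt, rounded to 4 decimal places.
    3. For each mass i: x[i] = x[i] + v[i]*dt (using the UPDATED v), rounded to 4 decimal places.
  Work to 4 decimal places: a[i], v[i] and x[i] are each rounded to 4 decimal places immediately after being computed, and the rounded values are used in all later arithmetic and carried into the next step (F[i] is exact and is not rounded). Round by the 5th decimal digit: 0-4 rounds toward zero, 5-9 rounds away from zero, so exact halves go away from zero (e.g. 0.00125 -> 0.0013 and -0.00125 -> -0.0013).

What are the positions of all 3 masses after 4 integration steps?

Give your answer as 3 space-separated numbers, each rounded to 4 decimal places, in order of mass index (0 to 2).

Answer: 2.6490 5.9591 9.1778

Derivation:
Step 0: x=[4.0000 6.0000 10.0000] v=[0.0000 -2.0000 0.0000]
Step 1: x=[3.8400 5.7600 9.9200] v=[-0.8000 -1.2000 -0.4000]
Step 2: x=[3.5264 5.6992 9.7472] v=[-1.5680 -0.3040 -0.8640]
Step 3: x=[3.1045 5.7884 9.4906] v=[-2.1094 0.4461 -1.2832]
Step 4: x=[2.6490 5.9591 9.1778] v=[-2.2776 0.8534 -1.5641]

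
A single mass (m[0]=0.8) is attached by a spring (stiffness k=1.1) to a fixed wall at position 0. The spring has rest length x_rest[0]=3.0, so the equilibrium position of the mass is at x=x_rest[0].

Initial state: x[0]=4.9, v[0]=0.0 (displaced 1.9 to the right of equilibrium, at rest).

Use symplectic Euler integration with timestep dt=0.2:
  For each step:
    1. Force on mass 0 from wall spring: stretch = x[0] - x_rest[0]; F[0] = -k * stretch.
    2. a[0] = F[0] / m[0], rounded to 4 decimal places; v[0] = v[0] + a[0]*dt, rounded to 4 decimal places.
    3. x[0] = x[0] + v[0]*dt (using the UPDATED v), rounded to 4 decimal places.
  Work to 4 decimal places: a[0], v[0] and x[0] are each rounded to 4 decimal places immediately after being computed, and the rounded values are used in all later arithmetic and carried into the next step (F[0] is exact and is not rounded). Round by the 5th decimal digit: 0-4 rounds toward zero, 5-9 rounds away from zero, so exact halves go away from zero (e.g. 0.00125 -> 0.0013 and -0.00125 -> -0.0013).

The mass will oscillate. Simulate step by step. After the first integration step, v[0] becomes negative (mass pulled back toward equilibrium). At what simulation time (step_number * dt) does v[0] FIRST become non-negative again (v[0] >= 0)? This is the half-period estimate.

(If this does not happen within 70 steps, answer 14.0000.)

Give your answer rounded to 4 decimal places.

Step 0: x=[4.9000] v=[0.0000]
Step 1: x=[4.7955] v=[-0.5225]
Step 2: x=[4.5922] v=[-1.0163]
Step 3: x=[4.3014] v=[-1.4542]
Step 4: x=[3.9390] v=[-1.8121]
Step 5: x=[3.5249] v=[-2.0703]
Step 6: x=[3.0820] v=[-2.2146]
Step 7: x=[2.6346] v=[-2.2372]
Step 8: x=[2.2073] v=[-2.1367]
Step 9: x=[1.8236] v=[-1.9187]
Step 10: x=[1.5046] v=[-1.5952]
Step 11: x=[1.2678] v=[-1.1840]
Step 12: x=[1.1263] v=[-0.7076]
Step 13: x=[1.0878] v=[-0.1923]
Step 14: x=[1.1545] v=[0.3336]
First v>=0 after going negative at step 14, time=2.8000

Answer: 2.8000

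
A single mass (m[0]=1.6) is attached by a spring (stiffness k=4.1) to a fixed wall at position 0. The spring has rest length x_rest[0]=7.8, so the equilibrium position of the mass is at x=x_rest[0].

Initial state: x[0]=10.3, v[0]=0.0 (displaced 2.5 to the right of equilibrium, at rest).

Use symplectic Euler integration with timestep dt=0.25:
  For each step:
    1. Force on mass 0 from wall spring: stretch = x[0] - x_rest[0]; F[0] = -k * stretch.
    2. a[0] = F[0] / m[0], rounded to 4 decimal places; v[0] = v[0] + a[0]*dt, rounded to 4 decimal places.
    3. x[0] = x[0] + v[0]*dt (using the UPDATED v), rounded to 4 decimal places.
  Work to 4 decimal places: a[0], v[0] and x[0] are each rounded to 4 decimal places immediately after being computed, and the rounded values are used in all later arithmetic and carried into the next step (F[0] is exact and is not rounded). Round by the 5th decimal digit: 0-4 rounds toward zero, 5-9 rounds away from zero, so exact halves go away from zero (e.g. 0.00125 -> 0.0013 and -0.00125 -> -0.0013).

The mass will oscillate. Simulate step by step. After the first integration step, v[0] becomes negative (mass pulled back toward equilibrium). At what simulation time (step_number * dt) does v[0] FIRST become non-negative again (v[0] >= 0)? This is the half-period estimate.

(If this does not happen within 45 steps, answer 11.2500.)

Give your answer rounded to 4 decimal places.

Answer: 2.0000

Derivation:
Step 0: x=[10.3000] v=[0.0000]
Step 1: x=[9.8996] v=[-1.6016]
Step 2: x=[9.1629] v=[-2.9467]
Step 3: x=[8.2080] v=[-3.8198]
Step 4: x=[7.1877] v=[-4.0812]
Step 5: x=[6.2655] v=[-3.6890]
Step 6: x=[5.5890] v=[-2.7060]
Step 7: x=[5.2666] v=[-1.2896]
Step 8: x=[5.3500] v=[0.3334]
First v>=0 after going negative at step 8, time=2.0000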